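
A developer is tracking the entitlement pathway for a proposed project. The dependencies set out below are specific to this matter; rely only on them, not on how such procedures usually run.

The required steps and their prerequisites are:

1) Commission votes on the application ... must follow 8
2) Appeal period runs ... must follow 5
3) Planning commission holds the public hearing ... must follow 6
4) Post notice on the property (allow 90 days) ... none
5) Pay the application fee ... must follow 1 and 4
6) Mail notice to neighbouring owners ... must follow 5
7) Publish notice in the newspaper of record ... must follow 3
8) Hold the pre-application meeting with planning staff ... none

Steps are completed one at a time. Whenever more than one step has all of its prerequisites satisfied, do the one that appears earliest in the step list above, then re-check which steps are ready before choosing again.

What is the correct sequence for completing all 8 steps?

4 → 8 → 1 → 5 → 2 → 6 → 3 → 7

Nothing is required for 4 and 8. 4 is listed earlier → 4 first.
8 is the only step now ready → 8.
1 is the only step now ready → 1.
5 is the only step now ready → 5.
2 and 6 are both available; 2 is listed earlier → 2.
6 needed 5, now all done → 6.
3 needed 6, now all done → 3.
7 needed 3, now all done → 7.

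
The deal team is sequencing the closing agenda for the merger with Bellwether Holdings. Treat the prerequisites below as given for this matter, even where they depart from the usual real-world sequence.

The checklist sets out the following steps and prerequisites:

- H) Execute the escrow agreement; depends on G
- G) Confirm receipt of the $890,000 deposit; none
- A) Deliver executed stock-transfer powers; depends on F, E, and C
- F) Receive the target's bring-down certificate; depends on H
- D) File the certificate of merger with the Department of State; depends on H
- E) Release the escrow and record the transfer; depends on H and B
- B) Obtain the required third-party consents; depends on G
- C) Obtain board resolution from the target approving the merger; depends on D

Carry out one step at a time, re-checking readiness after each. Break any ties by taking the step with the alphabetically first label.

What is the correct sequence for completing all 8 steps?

G B H D C E F A

G is the only step with nothing outstanding, so it goes first.
Ready: B and H. B has the earlier label → B.
H needed G, now all done → H.
Now D, E and F have their prerequisites met. D has the earlier label, so D next.
Now C, E and F have their prerequisites met. C has the earlier label, so C next.
Now E and F have their prerequisites met. E has the earlier label, so E next.
F is the only step now ready → F.
A is the only step now ready → A.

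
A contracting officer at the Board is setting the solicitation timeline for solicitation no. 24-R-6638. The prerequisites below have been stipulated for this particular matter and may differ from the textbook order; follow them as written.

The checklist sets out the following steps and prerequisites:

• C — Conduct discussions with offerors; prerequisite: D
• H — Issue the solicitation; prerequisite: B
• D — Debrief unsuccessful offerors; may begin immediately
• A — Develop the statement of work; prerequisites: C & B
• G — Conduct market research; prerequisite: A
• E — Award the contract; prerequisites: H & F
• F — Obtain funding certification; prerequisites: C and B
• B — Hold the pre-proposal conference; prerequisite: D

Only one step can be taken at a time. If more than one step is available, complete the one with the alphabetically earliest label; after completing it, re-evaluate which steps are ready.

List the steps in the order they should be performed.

D → B → C → A → F → G → H → E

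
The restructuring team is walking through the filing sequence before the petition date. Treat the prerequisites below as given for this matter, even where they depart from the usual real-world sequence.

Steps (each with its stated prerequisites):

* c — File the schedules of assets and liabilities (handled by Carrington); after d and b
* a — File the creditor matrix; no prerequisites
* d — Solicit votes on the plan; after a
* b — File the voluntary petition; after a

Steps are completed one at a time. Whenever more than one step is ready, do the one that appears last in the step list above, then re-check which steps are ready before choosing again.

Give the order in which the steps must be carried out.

a has no prerequisites → a first.
Ready: b and d. b is listed later → b.
d needed a, now all done → d.
That leaves c as the only ready step → c.

a b d c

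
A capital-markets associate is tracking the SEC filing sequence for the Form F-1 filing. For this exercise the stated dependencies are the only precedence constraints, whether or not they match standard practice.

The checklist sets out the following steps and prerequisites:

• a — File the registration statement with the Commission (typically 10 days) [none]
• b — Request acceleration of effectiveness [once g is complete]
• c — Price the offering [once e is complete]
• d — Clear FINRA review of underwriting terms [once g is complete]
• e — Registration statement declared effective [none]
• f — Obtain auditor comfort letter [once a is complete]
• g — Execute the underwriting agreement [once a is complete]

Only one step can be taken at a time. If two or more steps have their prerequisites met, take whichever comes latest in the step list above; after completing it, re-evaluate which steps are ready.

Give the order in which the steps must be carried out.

e → c → a → g → f → d → b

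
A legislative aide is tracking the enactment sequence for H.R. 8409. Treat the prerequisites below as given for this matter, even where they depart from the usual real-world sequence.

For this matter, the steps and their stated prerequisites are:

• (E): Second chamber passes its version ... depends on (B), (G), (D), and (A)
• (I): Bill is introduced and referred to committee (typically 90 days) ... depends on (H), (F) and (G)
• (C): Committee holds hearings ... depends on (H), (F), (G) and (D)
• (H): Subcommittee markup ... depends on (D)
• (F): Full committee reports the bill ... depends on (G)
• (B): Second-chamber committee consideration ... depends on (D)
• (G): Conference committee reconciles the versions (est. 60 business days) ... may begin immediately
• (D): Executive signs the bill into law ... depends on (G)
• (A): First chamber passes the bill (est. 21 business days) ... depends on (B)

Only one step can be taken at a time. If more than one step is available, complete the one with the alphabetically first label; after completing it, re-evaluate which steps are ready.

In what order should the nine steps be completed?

(G) is the only step with nothing outstanding, so it goes first.
Ready: (D) and (F). (D) has the earlier label → (D).
(B) and (H) now also ready, so the ready set is {(B), (F), (H)}; (B) has the earlier label → (B).
Ready: (A), (F) and (H). (A) has the earlier label → (A).
(E) now also ready, so the ready set is {(E), (F), (H)}; (E) has the earlier label → (E).
Now (F) and (H) have their prerequisites met. (F) has the earlier label, so (F) next.
That leaves (H) as the only ready step → (H).
Now (C) and (I) have their prerequisites met. (C) has the earlier label, so (C) next.
(I) is the only step now ready → (I).

(G) (D) (B) (A) (E) (F) (H) (C) (I)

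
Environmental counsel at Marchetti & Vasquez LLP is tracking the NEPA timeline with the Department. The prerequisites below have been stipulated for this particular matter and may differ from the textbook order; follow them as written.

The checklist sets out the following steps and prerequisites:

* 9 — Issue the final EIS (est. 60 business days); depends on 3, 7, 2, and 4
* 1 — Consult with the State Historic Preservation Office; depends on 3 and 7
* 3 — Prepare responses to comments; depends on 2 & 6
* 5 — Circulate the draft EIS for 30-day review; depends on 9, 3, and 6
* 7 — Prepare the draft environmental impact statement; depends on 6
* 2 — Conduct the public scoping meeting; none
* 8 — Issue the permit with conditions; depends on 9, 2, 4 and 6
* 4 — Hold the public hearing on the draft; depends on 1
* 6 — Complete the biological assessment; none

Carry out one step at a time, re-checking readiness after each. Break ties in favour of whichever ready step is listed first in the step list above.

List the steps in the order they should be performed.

2 and 6 have no prerequisites; 2 is listed earlier, so 2 is first.
6 is the only step now ready → 6.
Ready: 3 and 7. 3 is listed earlier → 3.
That leaves 7 as the only ready step → 7.
1 needed 3 and 7, now all done → 1.
4 needed 1, now all done → 4.
9 needed 3, 7, 2 and 4, now all done → 9.
Ready: 5 and 8. 5 is listed earlier → 5.
Next only 8 has its prerequisites met → 8.

2 6 3 7 1 4 9 5 8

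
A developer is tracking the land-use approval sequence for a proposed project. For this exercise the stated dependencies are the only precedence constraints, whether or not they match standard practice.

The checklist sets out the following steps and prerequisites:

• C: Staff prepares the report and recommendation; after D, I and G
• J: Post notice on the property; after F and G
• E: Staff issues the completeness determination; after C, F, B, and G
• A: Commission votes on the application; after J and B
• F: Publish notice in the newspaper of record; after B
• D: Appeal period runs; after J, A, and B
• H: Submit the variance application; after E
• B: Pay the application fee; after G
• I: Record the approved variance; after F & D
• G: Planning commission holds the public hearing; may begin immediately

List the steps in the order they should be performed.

G has no prerequisites → G first.
Next only B has its prerequisites met → B.
F is the only step now ready → F.
That leaves J as the only ready step → J.
That leaves A as the only ready step → A.
Next only D has its prerequisites met → D.
I is the only step now ready → I.
Next only C has its prerequisites met → C.
E is the only step now ready → E.
Next only H has its prerequisites met → H.

G B F J A D I C E H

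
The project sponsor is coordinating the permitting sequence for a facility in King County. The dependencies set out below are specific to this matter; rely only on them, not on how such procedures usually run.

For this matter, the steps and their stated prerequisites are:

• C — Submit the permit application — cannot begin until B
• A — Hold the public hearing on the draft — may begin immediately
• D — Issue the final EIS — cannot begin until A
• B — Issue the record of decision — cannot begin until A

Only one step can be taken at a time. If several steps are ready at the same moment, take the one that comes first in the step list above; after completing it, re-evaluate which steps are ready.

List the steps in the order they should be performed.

A is the only step with nothing outstanding, so it goes first.
Ready: D and B. D is listed earlier → D.
B needed A, now all done → B.
C is the only step now ready → C.

A D B C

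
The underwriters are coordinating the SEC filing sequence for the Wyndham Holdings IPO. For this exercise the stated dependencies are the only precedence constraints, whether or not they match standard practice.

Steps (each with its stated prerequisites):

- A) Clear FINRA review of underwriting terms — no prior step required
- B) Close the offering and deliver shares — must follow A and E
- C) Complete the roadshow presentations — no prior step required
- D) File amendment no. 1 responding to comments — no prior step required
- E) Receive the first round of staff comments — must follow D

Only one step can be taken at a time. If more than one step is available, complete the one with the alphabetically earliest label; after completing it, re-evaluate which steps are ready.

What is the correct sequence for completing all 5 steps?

A C D E B

A, C and D have no prerequisites; A has the earlier label, so A is first.
Now C and D have their prerequisites met. C has the earlier label, so C next.
That leaves D as the only ready step → D.
E is the only step now ready → E.
B needed A and E, now all done → B.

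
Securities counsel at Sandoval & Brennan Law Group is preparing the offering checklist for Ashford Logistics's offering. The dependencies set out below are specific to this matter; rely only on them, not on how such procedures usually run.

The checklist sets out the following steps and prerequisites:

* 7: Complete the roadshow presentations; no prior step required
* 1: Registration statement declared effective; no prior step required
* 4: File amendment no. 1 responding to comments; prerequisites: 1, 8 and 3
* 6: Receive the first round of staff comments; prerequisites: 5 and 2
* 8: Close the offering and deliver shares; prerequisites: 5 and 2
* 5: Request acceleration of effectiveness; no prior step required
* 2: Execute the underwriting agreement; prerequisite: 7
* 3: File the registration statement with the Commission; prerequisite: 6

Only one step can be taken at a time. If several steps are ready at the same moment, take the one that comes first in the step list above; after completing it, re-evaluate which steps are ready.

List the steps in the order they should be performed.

7, 1 and 5 have no prerequisites; 7 is listed earlier, so 7 is first.
2 now also ready, so the ready set is {1, 5, 2}; 1 is listed earlier → 1.
5 and 2 are both available; 5 is listed earlier → 5.
2 needed 7, now all done → 2.
6 and 8 are both available; 6 is listed earlier → 6.
3 now also ready, so the ready set is {8, 3}; 8 is listed earlier → 8.
3 needed 6, now all done → 3.
4 needed 1, 8 and 3, now all done → 4.

7 1 5 2 6 8 3 4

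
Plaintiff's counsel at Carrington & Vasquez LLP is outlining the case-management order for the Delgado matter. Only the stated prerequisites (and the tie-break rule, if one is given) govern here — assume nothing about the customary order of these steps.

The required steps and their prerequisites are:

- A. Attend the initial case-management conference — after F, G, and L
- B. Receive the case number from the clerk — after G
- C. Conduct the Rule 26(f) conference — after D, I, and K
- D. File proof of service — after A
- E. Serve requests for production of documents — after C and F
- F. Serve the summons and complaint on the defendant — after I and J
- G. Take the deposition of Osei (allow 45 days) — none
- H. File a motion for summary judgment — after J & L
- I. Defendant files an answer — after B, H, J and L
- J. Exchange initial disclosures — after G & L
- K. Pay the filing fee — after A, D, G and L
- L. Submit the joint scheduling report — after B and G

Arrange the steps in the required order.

G is the only step with nothing outstanding, so it goes first.
B is the only step now ready → B.
That leaves L as the only ready step → L.
J is the only step now ready → J.
H needed J and L, now all done → H.
Next only I has its prerequisites met → I.
F needed I and J, now all done → F.
That leaves A as the only ready step → A.
D needed A, now all done → D.
K needed A, D, G and L, now all done → K.
That leaves C as the only ready step → C.
That leaves E as the only ready step → E.

G, B, L, J, H, I, F, A, D, K, C, E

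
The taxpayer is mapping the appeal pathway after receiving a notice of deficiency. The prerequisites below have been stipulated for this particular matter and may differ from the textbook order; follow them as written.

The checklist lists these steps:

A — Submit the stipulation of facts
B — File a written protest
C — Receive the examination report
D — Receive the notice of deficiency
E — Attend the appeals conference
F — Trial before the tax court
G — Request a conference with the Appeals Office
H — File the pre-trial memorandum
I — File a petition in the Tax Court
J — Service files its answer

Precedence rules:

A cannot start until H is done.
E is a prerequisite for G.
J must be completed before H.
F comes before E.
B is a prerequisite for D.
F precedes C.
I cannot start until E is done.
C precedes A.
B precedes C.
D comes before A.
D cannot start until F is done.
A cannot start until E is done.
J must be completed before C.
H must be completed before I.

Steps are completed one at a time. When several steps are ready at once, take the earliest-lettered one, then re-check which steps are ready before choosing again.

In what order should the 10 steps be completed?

Nothing is required for B, F and J. B has the earlier label → B first.
Now F and J have their prerequisites met. F has the earlier label, so F next.
Now D, E and J have their prerequisites met. D has the earlier label, so D next.
Now E and J have their prerequisites met. E has the earlier label, so E next.
Ready: G and J. G has the earlier label → G.
Next only J has its prerequisites met → J.
C and H are both available; C has the earlier label → C.
Next only H has its prerequisites met → H.
Now A and I have their prerequisites met. A has the earlier label, so A next.
Next only I has its prerequisites met → I.

B → F → D → E → G → J → C → H → A → I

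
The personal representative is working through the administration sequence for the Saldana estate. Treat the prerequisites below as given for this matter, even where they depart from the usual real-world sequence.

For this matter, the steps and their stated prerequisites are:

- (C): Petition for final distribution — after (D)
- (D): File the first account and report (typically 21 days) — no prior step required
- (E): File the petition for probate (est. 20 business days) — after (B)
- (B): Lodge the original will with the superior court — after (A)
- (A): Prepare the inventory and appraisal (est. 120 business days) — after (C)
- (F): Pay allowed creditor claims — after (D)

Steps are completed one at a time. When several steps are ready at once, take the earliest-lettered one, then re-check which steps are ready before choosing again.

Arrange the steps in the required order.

(D) is the only step with nothing outstanding, so it goes first.
Ready: (C) and (F). (C) has the earlier label → (C).
(A) and (F) are both available; (A) has the earlier label → (A).
Ready: (B) and (F). (B) has the earlier label → (B).
Ready: (E) and (F). (E) has the earlier label → (E).
Next only (F) has its prerequisites met → (F).

(D) → (C) → (A) → (B) → (E) → (F)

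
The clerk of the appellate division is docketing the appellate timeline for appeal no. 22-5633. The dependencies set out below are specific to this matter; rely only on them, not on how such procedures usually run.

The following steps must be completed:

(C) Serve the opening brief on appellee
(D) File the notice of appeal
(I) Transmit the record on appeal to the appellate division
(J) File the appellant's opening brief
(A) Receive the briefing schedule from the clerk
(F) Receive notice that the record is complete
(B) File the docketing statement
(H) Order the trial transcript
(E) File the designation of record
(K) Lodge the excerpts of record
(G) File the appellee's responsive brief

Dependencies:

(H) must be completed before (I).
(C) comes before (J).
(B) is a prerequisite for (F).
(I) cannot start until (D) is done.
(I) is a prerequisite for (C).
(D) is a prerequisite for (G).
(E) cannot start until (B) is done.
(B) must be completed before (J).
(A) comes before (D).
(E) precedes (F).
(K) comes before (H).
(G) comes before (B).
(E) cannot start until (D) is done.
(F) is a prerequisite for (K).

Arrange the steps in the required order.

(A), (D), (G), (B), (E), (F), (K), (H), (I), (C), (J)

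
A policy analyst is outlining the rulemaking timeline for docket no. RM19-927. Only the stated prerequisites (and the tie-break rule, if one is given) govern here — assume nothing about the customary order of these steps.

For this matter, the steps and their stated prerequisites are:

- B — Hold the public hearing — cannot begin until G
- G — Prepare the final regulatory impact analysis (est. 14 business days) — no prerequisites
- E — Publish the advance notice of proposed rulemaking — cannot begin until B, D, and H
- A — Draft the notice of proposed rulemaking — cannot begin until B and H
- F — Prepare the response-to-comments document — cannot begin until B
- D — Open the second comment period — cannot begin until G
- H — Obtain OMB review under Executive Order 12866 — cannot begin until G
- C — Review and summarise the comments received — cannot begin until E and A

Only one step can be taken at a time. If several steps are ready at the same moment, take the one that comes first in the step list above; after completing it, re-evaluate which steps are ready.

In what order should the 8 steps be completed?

G has no prerequisites → G first.
Now B, D and H have their prerequisites met. B is listed earlier, so B next.
F, D and H are all available; F is listed earlier → F.
D and H are both available; D is listed earlier → D.
H is the only step now ready → H.
Now E and A have their prerequisites met. E is listed earlier, so E next.
A needed B and H, now all done → A.
That leaves C as the only ready step → C.

G → B → F → D → H → E → A → C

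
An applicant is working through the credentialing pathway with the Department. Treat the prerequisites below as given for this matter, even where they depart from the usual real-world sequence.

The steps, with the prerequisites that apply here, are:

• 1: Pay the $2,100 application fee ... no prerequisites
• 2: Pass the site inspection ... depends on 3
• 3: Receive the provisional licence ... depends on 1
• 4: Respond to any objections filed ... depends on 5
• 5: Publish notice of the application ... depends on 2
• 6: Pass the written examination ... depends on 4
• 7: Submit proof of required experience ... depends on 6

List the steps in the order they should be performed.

Only 1 has no prerequisites, so it is first.
That leaves 3 as the only ready step → 3.
Next only 2 has its prerequisites met → 2.
Next only 5 has its prerequisites met → 5.
That leaves 4 as the only ready step → 4.
6 needed 4, now all done → 6.
7 needed 6, now all done → 7.

1 3 2 5 4 6 7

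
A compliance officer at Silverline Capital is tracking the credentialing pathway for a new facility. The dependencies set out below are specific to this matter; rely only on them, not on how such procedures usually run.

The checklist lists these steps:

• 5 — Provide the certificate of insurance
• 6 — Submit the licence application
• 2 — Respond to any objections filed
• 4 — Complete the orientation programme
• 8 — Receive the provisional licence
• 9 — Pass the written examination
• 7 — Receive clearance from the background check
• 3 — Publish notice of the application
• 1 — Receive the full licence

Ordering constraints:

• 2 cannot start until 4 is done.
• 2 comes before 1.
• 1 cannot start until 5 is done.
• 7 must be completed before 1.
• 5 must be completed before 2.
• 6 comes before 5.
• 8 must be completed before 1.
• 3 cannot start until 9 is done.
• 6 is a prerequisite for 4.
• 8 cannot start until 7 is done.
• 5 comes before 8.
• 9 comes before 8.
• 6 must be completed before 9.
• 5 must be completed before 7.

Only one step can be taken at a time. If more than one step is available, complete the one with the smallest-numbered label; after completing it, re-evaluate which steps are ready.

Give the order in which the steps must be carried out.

6 has no prerequisites → 6 first.
Ready: 4, 5 and 9. 4 has the earlier label → 4.
Now 5 and 9 have their prerequisites met. 5 has the earlier label, so 5 next.
2 and 7 now also ready, so the ready set is {2, 7, 9}; 2 has the earlier label → 2.
7 and 9 are both available; 7 has the earlier label → 7.
9 needed 6, now all done → 9.
Now 3 and 8 have their prerequisites met. 3 has the earlier label, so 3 next.
8 needed 5, 7 and 9, now all done → 8.
1 is the only step now ready → 1.

6 → 4 → 5 → 2 → 7 → 9 → 3 → 8 → 1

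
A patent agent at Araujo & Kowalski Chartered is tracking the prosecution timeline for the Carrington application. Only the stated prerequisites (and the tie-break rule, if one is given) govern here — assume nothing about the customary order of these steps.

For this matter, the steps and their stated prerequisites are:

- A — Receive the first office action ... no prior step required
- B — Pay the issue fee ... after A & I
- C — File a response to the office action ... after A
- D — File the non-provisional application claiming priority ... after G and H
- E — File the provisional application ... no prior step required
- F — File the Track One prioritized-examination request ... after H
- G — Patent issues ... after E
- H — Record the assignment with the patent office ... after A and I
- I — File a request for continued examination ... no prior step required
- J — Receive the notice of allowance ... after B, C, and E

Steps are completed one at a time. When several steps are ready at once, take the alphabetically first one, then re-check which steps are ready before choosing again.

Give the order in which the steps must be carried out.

A → C → E → G → I → B → H → D → F → J

Nothing is required for A, E and I. A has the earlier label → A first.
C now also ready, so the ready set is {C, E, I}; C has the earlier label → C.
Now E and I have their prerequisites met. E has the earlier label, so E next.
G now also ready, so the ready set is {G, I}; G has the earlier label → G.
Next only I has its prerequisites met → I.
Ready: B and H. B has the earlier label → B.
J now also ready, so the ready set is {H, J}; H has the earlier label → H.
D and F now also ready, so the ready set is {D, F, J}; D has the earlier label → D.
Ready: F and J. F has the earlier label → F.
J needed B, C and E, now all done → J.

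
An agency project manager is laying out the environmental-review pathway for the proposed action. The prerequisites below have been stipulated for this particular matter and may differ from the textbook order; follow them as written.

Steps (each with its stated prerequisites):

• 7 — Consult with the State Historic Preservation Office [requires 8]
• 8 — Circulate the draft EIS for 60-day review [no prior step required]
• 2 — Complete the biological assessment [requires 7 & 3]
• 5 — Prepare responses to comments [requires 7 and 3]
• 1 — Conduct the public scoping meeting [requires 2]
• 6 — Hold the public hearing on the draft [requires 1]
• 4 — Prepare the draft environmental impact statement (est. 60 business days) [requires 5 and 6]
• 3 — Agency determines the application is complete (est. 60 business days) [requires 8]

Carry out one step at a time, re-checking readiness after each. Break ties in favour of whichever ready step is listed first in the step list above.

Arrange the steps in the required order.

8 7 3 2 5 1 6 4

8 has no prerequisites → 8 first.
Ready: 7 and 3. 7 is listed earlier → 7.
3 is the only step now ready → 3.
Ready: 2 and 5. 2 is listed earlier → 2.
Now 5 and 1 have their prerequisites met. 5 is listed earlier, so 5 next.
1 needed 2, now all done → 1.
That leaves 6 as the only ready step → 6.
That leaves 4 as the only ready step → 4.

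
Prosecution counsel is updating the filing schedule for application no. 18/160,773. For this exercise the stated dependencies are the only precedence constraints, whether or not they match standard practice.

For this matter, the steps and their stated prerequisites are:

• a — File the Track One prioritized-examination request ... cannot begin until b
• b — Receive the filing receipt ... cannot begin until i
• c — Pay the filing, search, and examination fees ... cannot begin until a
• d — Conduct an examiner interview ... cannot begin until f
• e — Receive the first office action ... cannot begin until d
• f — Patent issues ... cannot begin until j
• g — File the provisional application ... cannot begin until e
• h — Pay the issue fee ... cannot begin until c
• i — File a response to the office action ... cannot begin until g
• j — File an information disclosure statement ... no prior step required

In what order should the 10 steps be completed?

j, f, d, e, g, i, b, a, c, h

j has no prerequisites → j first.
That leaves f as the only ready step → f.
d needed f, now all done → d.
e is the only step now ready → e.
That leaves g as the only ready step → g.
That leaves i as the only ready step → i.
Next only b has its prerequisites met → b.
a is the only step now ready → a.
c needed a, now all done → c.
h needed c, now all done → h.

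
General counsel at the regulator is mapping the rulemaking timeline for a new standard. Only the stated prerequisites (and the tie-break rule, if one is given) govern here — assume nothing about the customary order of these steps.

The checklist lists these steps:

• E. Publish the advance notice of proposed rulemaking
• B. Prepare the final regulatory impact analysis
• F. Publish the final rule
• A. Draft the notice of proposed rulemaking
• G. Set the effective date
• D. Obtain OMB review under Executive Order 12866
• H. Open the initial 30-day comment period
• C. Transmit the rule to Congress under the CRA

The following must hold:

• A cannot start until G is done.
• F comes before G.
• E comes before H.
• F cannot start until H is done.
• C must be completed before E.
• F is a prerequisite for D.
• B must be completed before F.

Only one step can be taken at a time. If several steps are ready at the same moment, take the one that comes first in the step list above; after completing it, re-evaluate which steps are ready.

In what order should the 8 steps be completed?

Nothing is required for B and C. B is listed earlier → B first.
C is the only step now ready → C.
E needed C, now all done → E.
H needed E, now all done → H.
F needed B and H, now all done → F.
G and D are both available; G is listed earlier → G.
A now also ready, so the ready set is {A, D}; A is listed earlier → A.
D needed F, now all done → D.

B → C → E → H → F → G → A → D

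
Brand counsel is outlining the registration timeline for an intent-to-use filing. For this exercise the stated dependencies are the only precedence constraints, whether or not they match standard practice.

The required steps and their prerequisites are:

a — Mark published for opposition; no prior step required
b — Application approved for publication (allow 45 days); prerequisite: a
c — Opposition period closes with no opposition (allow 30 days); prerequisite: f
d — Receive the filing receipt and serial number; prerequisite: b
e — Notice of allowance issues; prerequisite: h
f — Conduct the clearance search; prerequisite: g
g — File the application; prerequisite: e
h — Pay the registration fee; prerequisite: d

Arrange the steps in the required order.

Only a has no prerequisites, so it is first.
b needed a, now all done → b.
d needed b, now all done → d.
h needed d, now all done → h.
That leaves e as the only ready step → e.
That leaves g as the only ready step → g.
f needed g, now all done → f.
c needed f, now all done → c.

a, b, d, h, e, g, f, c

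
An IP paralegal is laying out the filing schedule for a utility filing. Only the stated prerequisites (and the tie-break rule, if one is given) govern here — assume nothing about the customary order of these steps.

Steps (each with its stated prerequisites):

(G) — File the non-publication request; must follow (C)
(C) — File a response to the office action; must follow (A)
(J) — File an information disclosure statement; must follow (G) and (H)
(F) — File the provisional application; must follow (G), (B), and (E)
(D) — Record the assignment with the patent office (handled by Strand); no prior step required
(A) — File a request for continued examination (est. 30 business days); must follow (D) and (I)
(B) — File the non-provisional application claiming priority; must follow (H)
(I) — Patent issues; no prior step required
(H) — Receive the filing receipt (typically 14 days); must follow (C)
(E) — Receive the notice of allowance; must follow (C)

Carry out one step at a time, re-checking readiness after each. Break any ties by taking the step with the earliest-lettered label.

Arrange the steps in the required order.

(D) and (I) have no prerequisites; (D) has the earlier label, so (D) is first.
(I) is the only step now ready → (I).
That leaves (A) as the only ready step → (A).
(C) needed (A), now all done → (C).
Now (E), (G) and (H) have their prerequisites met. (E) has the earlier label, so (E) next.
Ready: (G) and (H). (G) has the earlier label → (G).
That leaves (H) as the only ready step → (H).
Now (B) and (J) have their prerequisites met. (B) has the earlier label, so (B) next.
(F) now also ready, so the ready set is {(F), (J)}; (F) has the earlier label → (F).
(J) needed (G) and (H), now all done → (J).

(D) (I) (A) (C) (E) (G) (H) (B) (F) (J)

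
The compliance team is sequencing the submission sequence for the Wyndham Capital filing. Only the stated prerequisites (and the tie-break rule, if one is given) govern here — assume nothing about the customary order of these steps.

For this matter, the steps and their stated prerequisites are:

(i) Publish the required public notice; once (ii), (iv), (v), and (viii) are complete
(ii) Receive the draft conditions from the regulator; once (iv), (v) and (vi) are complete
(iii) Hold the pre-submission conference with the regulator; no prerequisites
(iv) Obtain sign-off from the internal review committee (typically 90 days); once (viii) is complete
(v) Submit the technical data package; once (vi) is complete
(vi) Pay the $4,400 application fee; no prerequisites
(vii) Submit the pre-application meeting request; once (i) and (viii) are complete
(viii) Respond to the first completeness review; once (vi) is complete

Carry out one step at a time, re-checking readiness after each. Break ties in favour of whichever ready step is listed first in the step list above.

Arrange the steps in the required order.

(iii) and (vi) have no prerequisites; (iii) is listed earlier, so (iii) is first.
Next only (vi) has its prerequisites met → (vi).
(v) and (viii) are both available; (v) is listed earlier → (v).
Next only (viii) has its prerequisites met → (viii).
That leaves (iv) as the only ready step → (iv).
That leaves (ii) as the only ready step → (ii).
(i) needed (ii), (iv), (v) and (viii), now all done → (i).
(vii) needed (i) and (viii), now all done → (vii).

(iii), (vi), (v), (viii), (iv), (ii), (i), (vii)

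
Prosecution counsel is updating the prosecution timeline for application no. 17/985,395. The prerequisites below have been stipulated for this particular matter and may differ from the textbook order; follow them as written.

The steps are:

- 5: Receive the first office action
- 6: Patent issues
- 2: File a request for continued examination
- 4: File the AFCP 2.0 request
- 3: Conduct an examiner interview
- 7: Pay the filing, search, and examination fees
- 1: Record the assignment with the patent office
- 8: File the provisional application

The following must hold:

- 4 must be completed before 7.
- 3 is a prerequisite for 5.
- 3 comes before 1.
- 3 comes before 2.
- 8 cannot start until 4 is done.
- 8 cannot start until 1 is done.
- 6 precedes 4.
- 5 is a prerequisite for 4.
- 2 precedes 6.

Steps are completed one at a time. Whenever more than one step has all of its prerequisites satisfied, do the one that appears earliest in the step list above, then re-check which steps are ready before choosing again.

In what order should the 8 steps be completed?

3 5 2 6 4 7 1 8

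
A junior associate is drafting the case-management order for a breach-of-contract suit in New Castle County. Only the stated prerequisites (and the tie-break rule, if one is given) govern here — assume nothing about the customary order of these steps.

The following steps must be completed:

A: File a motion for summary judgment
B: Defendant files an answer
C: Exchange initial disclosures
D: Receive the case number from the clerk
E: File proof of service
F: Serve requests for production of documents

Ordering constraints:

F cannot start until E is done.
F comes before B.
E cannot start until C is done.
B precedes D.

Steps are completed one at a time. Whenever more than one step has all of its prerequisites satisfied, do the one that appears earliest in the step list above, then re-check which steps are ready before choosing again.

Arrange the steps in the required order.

A, C, E, F, B, D

A and C have no prerequisites; A is listed earlier, so A is first.
That leaves C as the only ready step → C.
E needed C, now all done → E.
That leaves F as the only ready step → F.
Next only B has its prerequisites met → B.
That leaves D as the only ready step → D.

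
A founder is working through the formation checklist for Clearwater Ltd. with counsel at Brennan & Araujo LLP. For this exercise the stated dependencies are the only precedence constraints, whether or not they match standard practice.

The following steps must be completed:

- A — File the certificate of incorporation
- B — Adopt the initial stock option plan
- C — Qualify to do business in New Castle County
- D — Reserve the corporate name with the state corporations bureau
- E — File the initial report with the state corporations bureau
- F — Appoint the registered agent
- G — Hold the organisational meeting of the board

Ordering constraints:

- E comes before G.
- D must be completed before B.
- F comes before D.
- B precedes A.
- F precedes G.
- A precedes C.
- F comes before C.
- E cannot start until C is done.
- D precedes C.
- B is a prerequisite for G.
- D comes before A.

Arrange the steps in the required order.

F D B A C E G

Only F has no prerequisites, so it is first.
D needed F, now all done → D.
Next only B has its prerequisites met → B.
A needed B and D, now all done → A.
C needed A, D and F, now all done → C.
Next only E has its prerequisites met → E.
G needed B, E and F, now all done → G.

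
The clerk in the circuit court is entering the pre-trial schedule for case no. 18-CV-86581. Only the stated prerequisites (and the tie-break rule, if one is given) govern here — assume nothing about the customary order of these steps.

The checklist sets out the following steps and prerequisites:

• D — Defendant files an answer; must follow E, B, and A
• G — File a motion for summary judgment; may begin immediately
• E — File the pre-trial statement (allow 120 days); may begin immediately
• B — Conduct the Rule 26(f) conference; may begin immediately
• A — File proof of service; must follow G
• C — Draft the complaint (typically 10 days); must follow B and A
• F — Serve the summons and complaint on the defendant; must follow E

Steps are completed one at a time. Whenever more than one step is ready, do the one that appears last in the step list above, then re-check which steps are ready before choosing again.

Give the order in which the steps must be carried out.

Nothing is required for B, E and G. B is listed later → B first.
Ready: E and G. E is listed later → E.
Ready: F and G. F is listed later → F.
G is the only step now ready → G.
Next only A has its prerequisites met → A.
Now C and D have their prerequisites met. C is listed later, so C next.
Next only D has its prerequisites met → D.

B E F G A C D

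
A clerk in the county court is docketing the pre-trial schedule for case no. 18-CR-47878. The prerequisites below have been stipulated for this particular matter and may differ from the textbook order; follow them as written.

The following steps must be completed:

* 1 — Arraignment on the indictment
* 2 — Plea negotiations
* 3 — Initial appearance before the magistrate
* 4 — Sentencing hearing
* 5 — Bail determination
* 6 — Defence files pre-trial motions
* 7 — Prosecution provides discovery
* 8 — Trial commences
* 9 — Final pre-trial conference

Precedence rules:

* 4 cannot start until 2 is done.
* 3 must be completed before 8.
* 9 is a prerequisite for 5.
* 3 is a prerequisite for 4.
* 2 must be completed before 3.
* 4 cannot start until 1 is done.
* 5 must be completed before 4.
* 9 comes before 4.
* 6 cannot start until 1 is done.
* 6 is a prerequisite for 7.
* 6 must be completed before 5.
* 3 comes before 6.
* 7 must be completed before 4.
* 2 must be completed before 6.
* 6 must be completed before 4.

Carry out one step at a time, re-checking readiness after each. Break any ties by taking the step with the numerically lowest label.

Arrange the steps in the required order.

1, 2, 3, 6, 7, 8, 9, 5, 4

1, 2 and 9 have no prerequisites; 1 has the earlier label, so 1 is first.
Now 2 and 9 have their prerequisites met. 2 has the earlier label, so 2 next.
3 now also ready, so the ready set is {3, 9}; 3 has the earlier label → 3.
6, 8 and 9 are all available; 6 has the earlier label → 6.
Now 7, 8 and 9 have their prerequisites met. 7 has the earlier label, so 7 next.
Now 8 and 9 have their prerequisites met. 8 has the earlier label, so 8 next.
Next only 9 has its prerequisites met → 9.
5 is the only step now ready → 5.
4 needed 1, 2, 3, 5, 6, 7 and 9, now all done → 4.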